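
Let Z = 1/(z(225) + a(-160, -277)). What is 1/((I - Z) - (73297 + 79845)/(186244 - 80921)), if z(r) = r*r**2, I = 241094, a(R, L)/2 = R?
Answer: 1199661093515/289229347345711777 ≈ 4.1478e-6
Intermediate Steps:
a(R, L) = 2*R
z(r) = r**3
Z = 1/11390305 (Z = 1/(225**3 + 2*(-160)) = 1/(11390625 - 320) = 1/11390305 ≈ 8.7794e-8)
1/((I - Z) - (73297 + 79845)/(186244 - 80921)) = 1/((241094 - 1*1/11390305) - (73297 + 79845)/(186244 - 80921)) = 1/((241094 - 1/11390305) - 153142/105323) = 1/(2746134193669/11390305 - 153142/105323) = 1/(289229347345711777/1199661093515) = 1199661093515/289229347345711777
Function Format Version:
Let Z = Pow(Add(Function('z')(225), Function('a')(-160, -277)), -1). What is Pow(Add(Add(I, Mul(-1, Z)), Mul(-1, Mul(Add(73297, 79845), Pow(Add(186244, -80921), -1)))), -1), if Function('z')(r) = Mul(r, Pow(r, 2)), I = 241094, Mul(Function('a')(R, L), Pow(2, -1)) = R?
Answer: Rational(1199661093515, 289229347345711777) ≈ 4.1478e-6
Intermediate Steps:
Function('a')(R, L) = Mul(2, R)
Function('z')(r) = Pow(r, 3)
Z = Rational(1, 11390305) (Z = Pow(Add(Pow(225, 3), Mul(2, -160)), -1) = Pow(Add(11390625, -320), -1) = Pow(11390305, -1) = Rational(1, 11390305) ≈ 8.7794e-8)
Pow(Add(Add(I, Mul(-1, Z)), Mul(-1, Mul(Add(73297, 79845), Pow(Add(186244, -80921), -1)))), -1) = Pow(Add(Add(241094, Mul(-1, Rational(1, 11390305))), Mul(-1, Mul(Add(73297, 79845), Pow(Add(186244, -80921), -1)))), -1) = Pow(Add(Add(241094, Rational(-1, 11390305)), Mul(-1, Mul(153142, Pow(105323, -1)))), -1) = Pow(Add(Rational(2746134193669, 11390305), Mul(-1, Mul(153142, Rational(1, 105323)))), -1) = Pow(Add(Rational(2746134193669, 11390305), Mul(-1, Rational(153142, 105323))), -1) = Pow(Add(Rational(2746134193669, 11390305), Rational(-153142, 105323)), -1) = Pow(Rational(289229347345711777, 1199661093515), -1) = Rational(1199661093515, 289229347345711777)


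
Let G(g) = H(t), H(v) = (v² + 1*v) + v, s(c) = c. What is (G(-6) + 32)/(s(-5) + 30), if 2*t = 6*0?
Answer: 32/25 ≈ 1.2800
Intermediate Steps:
t = 0 (t = (6*0)/2 = (½)*0 = 0)
H(v) = v² + 2*v (H(v) = (v² + v) + v = (v + v²) + v = v² + 2*v)
G(g) = 0 (G(g) = 0*(2 + 0) = 0*2 = 0)
(G(-6) + 32)/(s(-5) + 30) = (0 + 32)/(-5 + 30) = 32/25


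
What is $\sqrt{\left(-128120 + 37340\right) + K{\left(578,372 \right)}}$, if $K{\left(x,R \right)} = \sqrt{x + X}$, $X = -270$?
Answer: $\sqrt{-90780 + 2 \sqrt{77}} \approx 301.27 i$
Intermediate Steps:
$K{\left(x,R \right)} = \sqrt{-270 + x}$ ($K{\left(x,R \right)} = \sqrt{x - 270} = \sqrt{-270 + x}$)
$\sqrt{\left(-128120 + 37340\right) + K{\left(578,372 \right)}} = \sqrt{\left(-128120 + 37340\right) + \sqrt{-270 + 578}} = \sqrt{-90780 + \sqrt{308}} = \sqrt{-90780 + 2 \sqrt{77}}$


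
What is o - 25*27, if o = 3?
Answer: -672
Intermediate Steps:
o - 25*27 = 3 - 25*27 = 3 - 675 = -672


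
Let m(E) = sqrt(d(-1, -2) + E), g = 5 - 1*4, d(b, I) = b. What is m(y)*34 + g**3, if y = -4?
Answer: 1 + 34*I*sqrt(5) ≈ 1.0 + 76.026*I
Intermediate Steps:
g = 1 (g = 5 - 4 = 1)
m(E) = sqrt(-1 + E)
m(y)*34 + g**3 = sqrt(-1 - 4)*34 + 1**3 = sqrt(-5)*34 + 1 = (I*sqrt(5))*34 + 1 = 34*I*sqrt(5) + 1 = 1 + 34*I*sqrt(5)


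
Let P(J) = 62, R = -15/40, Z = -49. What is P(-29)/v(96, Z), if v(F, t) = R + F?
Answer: 496/765 ≈ 0.64837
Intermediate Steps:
R = -3/8 (R = -15*1/40 = -3/8 ≈ -0.37500)
v(F, t) = -3/8 + F
P(-29)/v(96, Z) = 62/(-3/8 + 96) = 62/(765/8) = 62*(8/765) = 496/765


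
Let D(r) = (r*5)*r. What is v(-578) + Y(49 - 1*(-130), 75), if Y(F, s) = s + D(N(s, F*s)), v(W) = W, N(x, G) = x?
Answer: 27622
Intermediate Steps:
D(r) = 5*r**2 (D(r) = (5*r)*r = 5*r**2)
Y(F, s) = s + 5*s**2
v(-578) + Y(49 - 1*(-130), 75) = -578 + 75*(1 + 5*75) = -578 + 75*(1 + 375) = -578 + 75*376 = -578 + 28200 = 27622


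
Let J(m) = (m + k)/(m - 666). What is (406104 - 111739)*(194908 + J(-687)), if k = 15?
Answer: 25875782070180/451 ≈ 5.7374e+10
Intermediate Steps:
J(m) = (15 + m)/(-666 + m) (J(m) = (m + 15)/(m - 666) = (15 + m)/(-666 + m))
(406104 - 111739)*(194908 + J(-687)) = (406104 - 111739)*(194908 + (15 - 687)/(-666 - 687)) = 294365*(194908 - 672/(-1353)) = 294365*(194908 - 1/1353*(-672)) = 294365*(194908 + 224/451) = 294365*(87903732/451) = 25875782070180/451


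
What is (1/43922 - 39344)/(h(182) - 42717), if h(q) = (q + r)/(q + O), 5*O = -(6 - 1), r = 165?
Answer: 312780157227/339579868460 ≈ 0.92108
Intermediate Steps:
O = -1 (O = (-(6 - 1))/5 = (-1*5)/5 = (1/5)*(-5) = -1)
h(q) = (165 + q)/(-1 + q) (h(q) = (q + 165)/(q - 1) = (165 + q)/(-1 + q))
(1/43922 - 39344)/(h(182) - 42717) = (1/43922 - 39344)/((165 + 182)/(-1 + 182) - 42717) = (1/43922 - 39344)/(347/181 - 42717) = -1728067167/(43922*((1/181)*347 - 42717)) = -1728067167/(43922*(347/181 - 42717)) = -1728067167/(43922*(-7731430/181)) = -1728067167/43922*(-181/7731430) = 312780157227/339579868460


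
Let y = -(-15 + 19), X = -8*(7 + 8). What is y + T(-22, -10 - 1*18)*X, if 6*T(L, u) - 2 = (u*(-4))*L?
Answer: 49236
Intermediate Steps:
X = -120 (X = -8*15 = -120)
T(L, u) = ⅓ - 2*L*u/3 (T(L, u) = ⅓ + ((u*(-4))*L)/6 = ⅓ + ((-4*u)*L)/6 = ⅓ + (-4*L*u)/6 = ⅓ - 2*L*u/3)
y = -4 (y = -1*4 = -4)
y + T(-22, -10 - 1*18)*X = -4 + (⅓ - ⅔*(-22)*(-10 - 1*18))*(-120) = -4 + (⅓ - ⅔*(-22)*(-10 - 18))*(-120) = -4 + (⅓ - ⅔*(-22)*(-28))*(-120) = -4 + (⅓ - 1232/3)*(-120) = -4 - 1231/3*(-120) = -4 + 49240 = 49236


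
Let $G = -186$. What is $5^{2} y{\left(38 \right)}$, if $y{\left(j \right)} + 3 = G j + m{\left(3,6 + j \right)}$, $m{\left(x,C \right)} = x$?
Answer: $-176700$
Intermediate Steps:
$y{\left(j \right)} = - 186 j$ ($y{\left(j \right)} = -3 - \left(-3 + 186 j\right) = - 186 j$)
$5^{2} y{\left(38 \right)} = 5^{2} \left(\left(-186\right) 38\right) = 25 \left(-7068\right) = -176700$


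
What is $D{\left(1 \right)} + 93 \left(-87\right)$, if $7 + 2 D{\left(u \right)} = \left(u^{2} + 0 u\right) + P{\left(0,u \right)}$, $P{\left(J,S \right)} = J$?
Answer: $-8094$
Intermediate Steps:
$D{\left(u \right)} = - \frac{7}{2} + \frac{u^{2}}{2}$ ($D{\left(u \right)} = - \frac{7}{2} + \frac{\left(u^{2} + 0 u\right) + 0}{2} = - \frac{7}{2} + \frac{\left(u^{2} + 0\right) + 0}{2} = - \frac{7}{2} + \frac{u^{2} + 0}{2} = - \frac{7}{2} + \frac{u^{2}}{2}$)
$D{\left(1 \right)} + 93 \left(-87\right) = \left(- \frac{7}{2} + \frac{1^{2}}{2}\right) + 93 \left(-87\right) = \left(- \frac{7}{2} + \frac{1}{2} \cdot 1\right) - 8091 = \left(- \frac{7}{2} + \frac{1}{2}\right) - 8091 = -3 - 8091 = -8094$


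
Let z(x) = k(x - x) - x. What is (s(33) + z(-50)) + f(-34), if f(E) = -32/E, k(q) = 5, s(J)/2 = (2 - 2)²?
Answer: 951/17 ≈ 55.941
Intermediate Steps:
s(J) = 0 (s(J) = 2*(2 - 2)² = 2*0² = 2*0 = 0)
z(x) = 5 - x
(s(33) + z(-50)) + f(-34) = (0 + (5 - 1*(-50))) - 32/(-34) = (0 + (5 + 50)) - 32*(-1/34) = (0 + 55) + 16/17 = 55 + 16/17 = 951/17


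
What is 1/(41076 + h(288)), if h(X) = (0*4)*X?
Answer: 1/41076 ≈ 2.4345e-5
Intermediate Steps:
h(X) = 0 (h(X) = 0*X = 0)
1/(41076 + h(288)) = 1/(41076 + 0) = 1/41076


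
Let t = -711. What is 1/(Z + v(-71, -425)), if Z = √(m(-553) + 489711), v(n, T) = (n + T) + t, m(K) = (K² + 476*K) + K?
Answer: -1207/925110 - √531739/925110 ≈ -0.0020929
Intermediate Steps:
m(K) = K² + 477*K
v(n, T) = -711 + T + n (v(n, T) = (n + T) - 711 = (T + n) - 711 = -711 + T + n)
Z = √531739 (Z = √(-553*(477 - 553) + 489711) = √(-553*(-76) + 489711) = √(42028 + 489711) = √531739 ≈ 729.20)
1/(Z + v(-71, -425)) = 1/(√531739 + (-711 - 425 - 71)) = 1/(√531739 - 1207) = 1/(-1207 + √531739)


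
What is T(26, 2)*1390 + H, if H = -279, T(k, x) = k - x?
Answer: 33081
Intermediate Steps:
T(26, 2)*1390 + H = (26 - 1*2)*1390 - 279 = (26 - 2)*1390 - 279 = 24*1390 - 279 = 33360 - 279 = 33081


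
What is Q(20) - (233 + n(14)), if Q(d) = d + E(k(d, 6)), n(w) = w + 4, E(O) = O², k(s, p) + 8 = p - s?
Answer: 253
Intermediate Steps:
k(s, p) = -8 + p - s (k(s, p) = -8 + (p - s) = -8 + p - s)
n(w) = 4 + w
Q(d) = d + (-2 - d)² (Q(d) = d + (-8 + 6 - d)² = d + (-2 - d)²)
Q(20) - (233 + n(14)) = (20 + (2 + 20)²) - (233 + (4 + 14)) = (20 + 22²) - (233 + 18) = (20 + 484) - 1*251 = 504 - 251 = 253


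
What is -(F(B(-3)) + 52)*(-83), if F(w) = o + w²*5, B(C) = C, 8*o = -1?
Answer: 64325/8 ≈ 8040.6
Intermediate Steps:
o = -⅛ (o = (⅛)*(-1) = -⅛ ≈ -0.12500)
F(w) = -⅛ + 5*w² (F(w) = -⅛ + w²*5 = -⅛ + 5*w²)
-(F(B(-3)) + 52)*(-83) = -((-⅛ + 5*(-3)²) + 52)*(-83) = -((-⅛ + 5*9) + 52)*(-83) = -((-⅛ + 45) + 52)*(-83) = -(359/8 + 52)*(-83) = -775*(-83)/8 = -1*(-64325/8) = 64325/8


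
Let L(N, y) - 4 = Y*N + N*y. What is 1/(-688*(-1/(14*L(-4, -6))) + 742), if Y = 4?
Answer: 21/15668 ≈ 0.0013403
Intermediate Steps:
L(N, y) = 4 + 4*N + N*y (L(N, y) = 4 + (4*N + N*y) = 4 + 4*N + N*y)
1/(-688*(-1/(14*L(-4, -6))) + 742) = 1/(-688*(-1/(14*(4 + 4*(-4) - 4*(-6)))) + 742) = 1/(-688*(-1/(14*(4 - 16 + 24))) + 742) = 1/(-688/((-14*12)) + 742) = 1/(-688/(-168) + 742) = 1/(-688*(-1/168) + 742) = 1/(86/21 + 742) = 1/(15668/21) = 21/15668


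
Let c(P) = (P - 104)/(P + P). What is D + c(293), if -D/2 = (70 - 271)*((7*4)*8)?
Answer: 52768317/586 ≈ 90048.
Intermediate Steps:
c(P) = (-104 + P)/(2*P) (c(P) = (-104 + P)/((2*P)) = (-104 + P)*(1/(2*P)) = (-104 + P)/(2*P))
D = 90048 (D = -2*(70 - 271)*(7*4)*8 = -(-402)*28*8 = -(-402)*224 = -2*(-45024) = 90048)
D + c(293) = 90048 + (½)*(-104 + 293)/293 = 90048 + (½)*(1/293)*189 = 90048 + 189/586 = 52768317/586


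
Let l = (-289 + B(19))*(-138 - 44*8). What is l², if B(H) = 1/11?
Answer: 2424934128400/121 ≈ 2.0041e+10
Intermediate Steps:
B(H) = 1/11
l = 1557220/11 (l = (-289 + 1/11)*(-138 - 44*8) = -3178*(-138 - 352)/11 = -3178/11*(-490) = 1557220/11 ≈ 1.4157e+5)
l² = (1557220/11)² = 2424934128400/121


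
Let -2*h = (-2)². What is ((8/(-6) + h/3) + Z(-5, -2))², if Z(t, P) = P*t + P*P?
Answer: 144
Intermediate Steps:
h = -2 (h = -½*(-2)² = -½*4 = -2)
Z(t, P) = P² + P*t (Z(t, P) = P*t + P² = P² + P*t)
((8/(-6) + h/3) + Z(-5, -2))² = ((8/(-6) - 2/3) - 2*(-2 - 5))² = ((8*(-⅙) - 2*⅓) - 2*(-7))² = ((-4/3 - ⅔) + 14)² = (-2 + 14)² = 12² = 144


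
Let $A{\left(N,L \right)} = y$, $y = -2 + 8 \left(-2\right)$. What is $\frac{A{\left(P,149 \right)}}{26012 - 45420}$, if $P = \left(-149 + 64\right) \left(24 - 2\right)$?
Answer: $\frac{9}{9704} \approx 0.00092745$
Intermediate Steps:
$y = -18$ ($y = -2 - 16 = -18$)
$P = -1870$ ($P = \left(-85\right) 22 = -1870$)
$A{\left(N,L \right)} = -18$
$\frac{A{\left(P,149 \right)}}{26012 - 45420} = - \frac{18}{26012 - 45420} = - \frac{18}{-19408} = \left(-18\right) \left(- \frac{1}{19408}\right) = \frac{9}{9704}$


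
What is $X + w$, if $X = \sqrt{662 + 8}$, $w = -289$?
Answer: $-289 + \sqrt{670} \approx -263.12$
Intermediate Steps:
$X = \sqrt{670} \approx 25.884$
$X + w = \sqrt{670} - 289 = -289 + \sqrt{670}$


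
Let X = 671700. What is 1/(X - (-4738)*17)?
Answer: 1/752246 ≈ 1.3294e-6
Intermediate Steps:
1/(X - (-4738)*17) = 1/(671700 - (-4738)*17) = 1/(671700 - 23*(-3502)) = 1/(671700 + 80546) = 1/752246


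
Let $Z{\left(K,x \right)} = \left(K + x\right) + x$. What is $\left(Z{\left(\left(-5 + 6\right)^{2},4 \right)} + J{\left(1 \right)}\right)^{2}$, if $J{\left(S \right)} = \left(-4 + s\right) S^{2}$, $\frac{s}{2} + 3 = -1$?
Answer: $9$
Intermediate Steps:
$Z{\left(K,x \right)} = K + 2 x$
$s = -8$ ($s = -6 + 2 \left(-1\right) = -6 - 2 = -8$)
$J{\left(S \right)} = - 12 S^{2}$ ($J{\left(S \right)} = \left(-4 - 8\right) S^{2} = - 12 S^{2}$)
$\left(Z{\left(\left(-5 + 6\right)^{2},4 \right)} + J{\left(1 \right)}\right)^{2} = \left(\left(\left(-5 + 6\right)^{2} + 2 \cdot 4\right) - 12 \cdot 1^{2}\right)^{2} = \left(\left(1^{2} + 8\right) - 12\right)^{2} = \left(\left(1 + 8\right) - 12\right)^{2} = \left(9 - 12\right)^{2} = \left(-3\right)^{2} = 9$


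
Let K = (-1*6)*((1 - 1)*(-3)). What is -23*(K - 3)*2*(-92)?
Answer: -12696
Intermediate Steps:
K = 0 (K = -0*(-3) = -6*0 = 0)
-23*(K - 3)*2*(-92) = -23*(0 - 3)*2*(-92) = -(-69)*2*(-92) = -23*(-6)*(-92) = 138*(-92) = -12696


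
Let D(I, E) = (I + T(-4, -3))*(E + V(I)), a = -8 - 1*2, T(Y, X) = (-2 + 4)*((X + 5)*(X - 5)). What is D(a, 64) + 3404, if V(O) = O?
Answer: 1136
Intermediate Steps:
T(Y, X) = 2*(-5 + X)*(5 + X) (T(Y, X) = 2*((5 + X)*(-5 + X)) = 2*((-5 + X)*(5 + X)) = 2*(-5 + X)*(5 + X))
a = -10 (a = -8 - 2 = -10)
D(I, E) = (-32 + I)*(E + I) (D(I, E) = (I + (-50 + 2*(-3)²))*(E + I) = (I + (-50 + 2*9))*(E + I) = (I + (-50 + 18))*(E + I) = (I - 32)*(E + I) = (-32 + I)*(E + I))
D(a, 64) + 3404 = ((-10)² - 32*64 - 32*(-10) + 64*(-10)) + 3404 = (100 - 2048 + 320 - 640) + 3404 = -2268 + 3404 = 1136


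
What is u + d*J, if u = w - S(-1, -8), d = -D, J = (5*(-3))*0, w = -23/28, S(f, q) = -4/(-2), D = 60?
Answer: -79/28 ≈ -2.8214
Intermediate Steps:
S(f, q) = 2 (S(f, q) = -4*(-1/2) = 2)
w = -23/28 (w = -23*1/28 = -23/28 ≈ -0.82143)
J = 0 (J = -15*0 = 0)
d = -60 (d = -1*60 = -60)
u = -79/28 (u = -23/28 - 1*2 = -23/28 - 2 = -79/28 ≈ -2.8214)
u + d*J = -79/28 - 60*0 = -79/28 + 0 = -79/28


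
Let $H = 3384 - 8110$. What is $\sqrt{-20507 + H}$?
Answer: $i \sqrt{25233} \approx 158.85 i$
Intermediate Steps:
$H = -4726$ ($H = 3384 - 8110 = -4726$)
$\sqrt{-20507 + H} = \sqrt{-20507 - 4726} = \sqrt{-25233} = i \sqrt{25233}$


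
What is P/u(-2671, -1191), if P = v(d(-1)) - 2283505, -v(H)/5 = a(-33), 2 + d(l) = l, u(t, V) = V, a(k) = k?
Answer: 2283340/1191 ≈ 1917.2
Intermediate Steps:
d(l) = -2 + l
v(H) = 165 (v(H) = -5*(-33) = 165)
P = -2283340 (P = 165 - 2283505 = -2283340)
P/u(-2671, -1191) = -2283340/(-1191) = -2283340*(-1/1191) = 2283340/1191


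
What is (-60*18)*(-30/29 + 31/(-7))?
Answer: 1197720/203 ≈ 5900.1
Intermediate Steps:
(-60*18)*(-30/29 + 31/(-7)) = -1080*(-30*1/29 + 31*(-1/7)) = -1080*(-30/29 - 31/7) = -1080*(-1109/203) = 1197720/203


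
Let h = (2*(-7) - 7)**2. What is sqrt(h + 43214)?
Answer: sqrt(43655) ≈ 208.94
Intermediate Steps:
h = 441 (h = (-14 - 7)**2 = (-21)**2 = 441)
sqrt(h + 43214) = sqrt(441 + 43214) = sqrt(43655)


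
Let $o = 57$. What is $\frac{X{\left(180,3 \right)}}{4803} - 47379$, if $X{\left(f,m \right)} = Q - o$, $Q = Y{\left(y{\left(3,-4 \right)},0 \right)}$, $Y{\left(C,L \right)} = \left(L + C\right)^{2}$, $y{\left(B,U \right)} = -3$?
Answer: $- \frac{75853795}{1601} \approx -47379.0$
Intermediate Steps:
$Y{\left(C,L \right)} = \left(C + L\right)^{2}$
$Q = 9$ ($Q = \left(-3 + 0\right)^{2} = \left(-3\right)^{2} = 9$)
$X{\left(f,m \right)} = -48$ ($X{\left(f,m \right)} = 9 - 57 = -48$)
$\frac{X{\left(180,3 \right)}}{4803} - 47379 = - \frac{48}{4803} - 47379 = \left(-48\right) \frac{1}{4803} - 47379 = - \frac{16}{1601} - 47379 = - \frac{75853795}{1601}$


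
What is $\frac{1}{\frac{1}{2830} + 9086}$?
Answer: $\frac{2830}{25713381} \approx 0.00011006$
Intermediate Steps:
$\frac{1}{\frac{1}{2830} + 9086} = \frac{1}{\frac{25713381}{2830}} = \frac{2830}{25713381}$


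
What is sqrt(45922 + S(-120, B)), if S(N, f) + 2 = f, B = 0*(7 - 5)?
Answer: 4*sqrt(2870) ≈ 214.29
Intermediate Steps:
B = 0 (B = 0*2 = 0)
S(N, f) = -2 + f
sqrt(45922 + S(-120, B)) = sqrt(45922 + (-2 + 0)) = sqrt(45922 - 2) = sqrt(45920) = 4*sqrt(2870)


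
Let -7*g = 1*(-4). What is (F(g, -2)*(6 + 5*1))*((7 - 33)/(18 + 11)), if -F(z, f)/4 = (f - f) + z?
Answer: 4576/203 ≈ 22.542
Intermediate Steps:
g = 4/7 (g = -(-4)/7 = -⅐*(-4) = 4/7 ≈ 0.57143)
F(z, f) = -4*z (F(z, f) = -4*((f - f) + z) = -4*(0 + z) = -4*z)
(F(g, -2)*(6 + 5*1))*((7 - 33)/(18 + 11)) = ((-4*4/7)*(6 + 5*1))*((7 - 33)/(18 + 11)) = (-16*(6 + 5)/7)*(-26/29) = (-16/7*11)*(-26*1/29) = -176/7*(-26/29) = 4576/203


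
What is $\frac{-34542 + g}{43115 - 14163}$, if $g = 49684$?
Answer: $\frac{7571}{14476} \approx 0.523$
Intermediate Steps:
$\frac{-34542 + g}{43115 - 14163} = \frac{-34542 + 49684}{43115 - 14163} = \frac{15142}{28952} = 15142 \cdot \frac{1}{28952} = \frac{7571}{14476}$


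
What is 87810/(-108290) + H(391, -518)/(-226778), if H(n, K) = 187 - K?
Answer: -1998972063/2455778962 ≈ -0.81399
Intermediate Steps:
87810/(-108290) + H(391, -518)/(-226778) = 87810/(-108290) + (187 - 1*(-518))/(-226778) = 87810*(-1/108290) + (187 + 518)*(-1/226778) = -8781/10829 + 705*(-1/226778) = -8781/10829 - 705/226778 = -1998972063/2455778962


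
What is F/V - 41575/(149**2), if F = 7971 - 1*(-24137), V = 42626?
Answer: -529673121/473169913 ≈ -1.1194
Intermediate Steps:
F = 32108 (F = 7971 + 24137 = 32108)
F/V - 41575/(149**2) = 32108/42626 - 41575/(149**2) = 32108*(1/42626) - 41575/22201 = 16054/21313 - 41575*1/22201 = 16054/21313 - 41575/22201 = -529673121/473169913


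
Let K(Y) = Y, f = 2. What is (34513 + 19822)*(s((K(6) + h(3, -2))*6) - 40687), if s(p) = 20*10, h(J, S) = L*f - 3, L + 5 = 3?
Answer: -2199861145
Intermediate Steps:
L = -2 (L = -5 + 3 = -2)
h(J, S) = -7 (h(J, S) = -2*2 - 3 = -4 - 3 = -7)
s(p) = 200
(34513 + 19822)*(s((K(6) + h(3, -2))*6) - 40687) = (34513 + 19822)*(200 - 40687) = 54335*(-40487) = -2199861145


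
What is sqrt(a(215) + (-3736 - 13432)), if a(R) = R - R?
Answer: 4*I*sqrt(1073) ≈ 131.03*I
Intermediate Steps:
a(R) = 0
sqrt(a(215) + (-3736 - 13432)) = sqrt(0 + (-3736 - 13432)) = sqrt(0 - 17168) = sqrt(-17168) = 4*I*sqrt(1073)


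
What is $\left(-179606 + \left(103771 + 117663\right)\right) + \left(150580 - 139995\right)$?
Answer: $52413$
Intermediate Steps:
$\left(-179606 + \left(103771 + 117663\right)\right) + \left(150580 - 139995\right) = \left(-179606 + 221434\right) + \left(150580 - 139995\right) = 41828 + \left(150580 - 139995\right) = 41828 + 10585 = 52413$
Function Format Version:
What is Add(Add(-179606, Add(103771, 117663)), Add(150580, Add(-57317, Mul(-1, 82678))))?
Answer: 52413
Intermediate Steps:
Add(Add(-179606, Add(103771, 117663)), Add(150580, Add(-57317, Mul(-1, 82678)))) = Add(Add(-179606, 221434), Add(150580, Add(-57317, -82678))) = Add(41828, Add(150580, -139995)) = Add(41828, 10585) = 52413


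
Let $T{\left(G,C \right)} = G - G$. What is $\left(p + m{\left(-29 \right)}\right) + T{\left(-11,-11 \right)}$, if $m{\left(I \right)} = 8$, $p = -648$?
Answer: $-640$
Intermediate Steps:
$T{\left(G,C \right)} = 0$
$\left(p + m{\left(-29 \right)}\right) + T{\left(-11,-11 \right)} = \left(-648 + 8\right) + 0 = -640 + 0 = -640$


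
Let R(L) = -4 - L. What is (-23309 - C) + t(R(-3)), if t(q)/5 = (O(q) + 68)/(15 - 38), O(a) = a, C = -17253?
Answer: -139623/23 ≈ -6070.6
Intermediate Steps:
t(q) = -340/23 - 5*q/23 (t(q) = 5*((q + 68)/(15 - 38)) = 5*((68 + q)/(-23)) = 5*((68 + q)*(-1/23)) = 5*(-68/23 - q/23) = -340/23 - 5*q/23)
(-23309 - C) + t(R(-3)) = (-23309 - 1*(-17253)) + (-340/23 - 5*(-4 - 1*(-3))/23) = (-23309 + 17253) + (-340/23 - 5*(-4 + 3)/23) = -6056 + (-340/23 - 5/23*(-1)) = -6056 + (-340/23 + 5/23) = -6056 - 335/23 = -139623/23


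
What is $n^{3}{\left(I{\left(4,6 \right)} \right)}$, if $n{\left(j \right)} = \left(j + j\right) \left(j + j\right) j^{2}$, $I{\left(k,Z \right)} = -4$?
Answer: $1073741824$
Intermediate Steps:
$n{\left(j \right)} = 4 j^{4}$ ($n{\left(j \right)} = 2 j 2 j j^{2} = 4 j^{2} j^{2} = 4 j^{4}$)
$n^{3}{\left(I{\left(4,6 \right)} \right)} = \left(4 \left(-4\right)^{4}\right)^{3} = \left(4 \cdot 256\right)^{3} = 1024^{3} = 1073741824$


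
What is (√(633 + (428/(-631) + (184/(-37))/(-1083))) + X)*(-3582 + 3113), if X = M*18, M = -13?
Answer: 109746 - 469*√1119832650464709/1330779 ≈ 97953.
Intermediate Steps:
X = -234 (X = -13*18 = -234)
(√(633 + (428/(-631) + (184/(-37))/(-1083))) + X)*(-3582 + 3113) = (√(633 + (428/(-631) + (184/(-37))/(-1083))) - 234)*(-3582 + 3113) = (√(633 + (428*(-1/631) + (184*(-1/37))*(-1/1083))) - 234)*(-469) = (√(633 + (-428/631 - 184/37*(-1/1083))) - 234)*(-469) = (√(633 + (-428/631 + 184/40071)) - 234)*(-469) = (√(633 - 17034284/25284801) - 234)*(-469) = (√(15988244749/25284801) - 234)*(-469) = (√1119832650464709/1330779 - 234)*(-469) = (-234 + √1119832650464709/1330779)*(-469) = 109746 - 469*√1119832650464709/1330779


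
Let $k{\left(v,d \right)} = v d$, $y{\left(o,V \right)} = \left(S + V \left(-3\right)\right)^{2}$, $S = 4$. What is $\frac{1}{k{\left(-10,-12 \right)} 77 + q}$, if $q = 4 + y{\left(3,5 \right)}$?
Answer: $\frac{1}{9365} \approx 0.00010678$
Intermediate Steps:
$y{\left(o,V \right)} = \left(4 - 3 V\right)^{2}$ ($y{\left(o,V \right)} = \left(4 + V \left(-3\right)\right)^{2} = \left(4 - 3 V\right)^{2}$)
$k{\left(v,d \right)} = d v$
$q = 125$ ($q = 4 + \left(-4 + 3 \cdot 5\right)^{2} = 4 + \left(-4 + 15\right)^{2} = 4 + 11^{2} = 4 + 121 = 125$)
$\frac{1}{k{\left(-10,-12 \right)} 77 + q} = \frac{1}{\left(-12\right) \left(-10\right) 77 + 125} = \frac{1}{120 \cdot 77 + 125} = \frac{1}{9240 + 125} = \frac{1}{9365}$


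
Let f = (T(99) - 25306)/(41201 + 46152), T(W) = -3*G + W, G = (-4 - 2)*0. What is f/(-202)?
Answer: 3601/2520758 ≈ 0.0014285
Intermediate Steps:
G = 0 (G = -6*0 = 0)
T(W) = W (T(W) = -3*0 + W = 0 + W = W)
f = -3601/12479 (f = (99 - 25306)/(41201 + 46152) = -25207/87353 = -25207*1/87353 = -3601/12479 ≈ -0.28856)
f/(-202) = -3601/12479/(-202) = -3601/12479*(-1/202) = 3601/2520758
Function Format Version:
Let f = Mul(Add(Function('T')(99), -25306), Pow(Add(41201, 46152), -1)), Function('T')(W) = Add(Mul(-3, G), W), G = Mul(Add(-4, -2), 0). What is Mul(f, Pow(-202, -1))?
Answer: Rational(3601, 2520758) ≈ 0.0014285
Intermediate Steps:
G = 0 (G = Mul(-6, 0) = 0)
Function('T')(W) = W (Function('T')(W) = Add(Mul(-3, 0), W) = Add(0, W) = W)
f = Rational(-3601, 12479) (f = Mul(Add(99, -25306), Pow(Add(41201, 46152), -1)) = Mul(-25207, Pow(87353, -1)) = Mul(-25207, Rational(1, 87353)) = Rational(-3601, 12479) ≈ -0.28856)
Mul(f, Pow(-202, -1)) = Mul(Rational(-3601, 12479), Pow(-202, -1)) = Mul(Rational(-3601, 12479), Rational(-1, 202)) = Rational(3601, 2520758)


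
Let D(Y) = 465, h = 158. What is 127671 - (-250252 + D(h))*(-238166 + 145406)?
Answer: -23170114449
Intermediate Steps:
127671 - (-250252 + D(h))*(-238166 + 145406) = 127671 - (-250252 + 465)*(-238166 + 145406) = 127671 - (-249787)*(-92760) = 127671 - 1*23170242120 = 127671 - 23170242120 = -23170114449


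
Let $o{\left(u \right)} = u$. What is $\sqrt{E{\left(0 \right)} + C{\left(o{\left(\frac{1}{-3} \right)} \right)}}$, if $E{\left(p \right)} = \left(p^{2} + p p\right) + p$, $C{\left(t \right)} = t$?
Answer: $\frac{i \sqrt{3}}{3} \approx 0.57735 i$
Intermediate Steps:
$E{\left(p \right)} = p + 2 p^{2}$ ($E{\left(p \right)} = \left(p^{2} + p^{2}\right) + p = 2 p^{2} + p = p + 2 p^{2}$)
$\sqrt{E{\left(0 \right)} + C{\left(o{\left(\frac{1}{-3} \right)} \right)}} = \sqrt{0 \left(1 + 2 \cdot 0\right) + \frac{1}{-3}} = \sqrt{0 \left(1 + 0\right) - \frac{1}{3}} = \sqrt{0 \cdot 1 - \frac{1}{3}} = \sqrt{0 - \frac{1}{3}} = \sqrt{- \frac{1}{3}} = \frac{i \sqrt{3}}{3}$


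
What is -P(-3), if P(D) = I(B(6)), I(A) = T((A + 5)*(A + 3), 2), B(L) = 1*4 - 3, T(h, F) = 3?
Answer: -3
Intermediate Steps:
B(L) = 1 (B(L) = 4 - 3 = 1)
I(A) = 3
P(D) = 3
-P(-3) = -1*3 = -3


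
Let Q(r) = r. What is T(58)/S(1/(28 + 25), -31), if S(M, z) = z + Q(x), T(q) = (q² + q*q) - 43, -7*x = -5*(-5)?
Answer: -46795/242 ≈ -193.37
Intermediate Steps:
x = -25/7 (x = -(-5)*(-5)/7 = -⅐*25 = -25/7 ≈ -3.5714)
T(q) = -43 + 2*q² (T(q) = (q² + q²) - 43 = 2*q² - 43 = -43 + 2*q²)
S(M, z) = -25/7 + z (S(M, z) = z - 25/7 = -25/7 + z)
T(58)/S(1/(28 + 25), -31) = (-43 + 2*58²)/(-25/7 - 31) = (-43 + 2*3364)/(-242/7) = (-43 + 6728)*(-7/242) = 6685*(-7/242) = -46795/242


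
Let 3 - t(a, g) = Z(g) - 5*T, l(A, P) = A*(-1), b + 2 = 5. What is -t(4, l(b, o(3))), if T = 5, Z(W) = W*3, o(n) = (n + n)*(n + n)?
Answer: -37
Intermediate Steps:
b = 3 (b = -2 + 5 = 3)
o(n) = 4*n² (o(n) = (2*n)*(2*n) = 4*n²)
Z(W) = 3*W
l(A, P) = -A
t(a, g) = 28 - 3*g (t(a, g) = 3 - (3*g - 5*5) = 3 - (3*g - 25) = 3 - (-25 + 3*g) = 3 + (25 - 3*g) = 28 - 3*g)
-t(4, l(b, o(3))) = -(28 - (-3)*3) = -(28 - 3*(-3)) = -(28 + 9) = -1*37 = -37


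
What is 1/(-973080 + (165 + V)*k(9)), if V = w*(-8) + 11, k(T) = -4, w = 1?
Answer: -1/973752 ≈ -1.0270e-6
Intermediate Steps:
V = 3 (V = 1*(-8) + 11 = -8 + 11 = 3)
1/(-973080 + (165 + V)*k(9)) = 1/(-973080 + (165 + 3)*(-4)) = 1/(-973080 + 168*(-4)) = 1/(-973080 - 672) = 1/(-973752) = -1/973752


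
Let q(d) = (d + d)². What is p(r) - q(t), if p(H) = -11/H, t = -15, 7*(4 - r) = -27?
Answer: -4507/5 ≈ -901.40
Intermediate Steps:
r = 55/7 (r = 4 - ⅐*(-27) = 4 + 27/7 = 55/7 ≈ 7.8571)
q(d) = 4*d² (q(d) = (2*d)² = 4*d²)
p(r) - q(t) = -11/55/7 - 4*(-15)² = -11*7/55 - 4*225 = -7/5 - 1*900 = -7/5 - 900 = -4507/5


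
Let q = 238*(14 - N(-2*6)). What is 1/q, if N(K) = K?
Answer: 1/6188 ≈ 0.00016160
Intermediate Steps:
q = 6188 (q = 238*(14 - (-2)*6) = 238*(14 - 1*(-12)) = 238*(14 + 12) = 238*26 = 6188)
1/q = 1/6188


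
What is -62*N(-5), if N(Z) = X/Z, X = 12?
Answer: 744/5 ≈ 148.80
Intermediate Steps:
N(Z) = 12/Z
-62*N(-5) = -744/(-5) = -744*(-1)/5 = -62*(-12/5) = 744/5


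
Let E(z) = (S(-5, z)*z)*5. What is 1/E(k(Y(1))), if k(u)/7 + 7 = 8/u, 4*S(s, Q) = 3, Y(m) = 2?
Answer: -4/315 ≈ -0.012698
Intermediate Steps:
S(s, Q) = ¾ (S(s, Q) = (¼)*3 = ¾)
k(u) = -49 + 56/u (k(u) = -49 + 7*(8/u) = -49 + 56/u)
E(z) = 15*z/4 (E(z) = (3*z/4)*5 = 15*z/4)
1/E(k(Y(1))) = 1/(15*(-49 + 56/2)/4) = 1/(15*(-49 + 56*(½))/4) = 1/(15*(-49 + 28)/4) = 1/((15/4)*(-21)) = 1/(-315/4) = -4/315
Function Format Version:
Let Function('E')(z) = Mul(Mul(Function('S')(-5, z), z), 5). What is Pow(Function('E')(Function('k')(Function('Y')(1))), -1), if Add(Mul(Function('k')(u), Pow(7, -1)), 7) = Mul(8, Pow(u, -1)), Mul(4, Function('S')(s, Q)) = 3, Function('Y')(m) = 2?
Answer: Rational(-4, 315) ≈ -0.012698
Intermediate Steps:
Function('S')(s, Q) = Rational(3, 4) (Function('S')(s, Q) = Mul(Rational(1, 4), 3) = Rational(3, 4))
Function('k')(u) = Add(-49, Mul(56, Pow(u, -1))) (Function('k')(u) = Add(-49, Mul(7, Mul(8, Pow(u, -1)))) = Add(-49, Mul(56, Pow(u, -1))))
Function('E')(z) = Mul(Rational(15, 4), z) (Function('E')(z) = Mul(Mul(Rational(3, 4), z), 5) = Mul(Rational(15, 4), z))
Pow(Function('E')(Function('k')(Function('Y')(1))), -1) = Pow(Mul(Rational(15, 4), Add(-49, Mul(56, Pow(2, -1)))), -1) = Pow(Mul(Rational(15, 4), Add(-49, Mul(56, Rational(1, 2)))), -1) = Pow(Mul(Rational(15, 4), Add(-49, 28)), -1) = Pow(Mul(Rational(15, 4), -21), -1) = Pow(Rational(-315, 4), -1) = Rational(-4, 315)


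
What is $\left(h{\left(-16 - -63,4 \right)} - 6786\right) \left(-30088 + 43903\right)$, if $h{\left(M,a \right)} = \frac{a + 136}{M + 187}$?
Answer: $- \frac{1218624220}{13} \approx -9.374 \cdot 10^{7}$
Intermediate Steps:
$h{\left(M,a \right)} = \frac{136 + a}{187 + M}$
$\left(h{\left(-16 - -63,4 \right)} - 6786\right) \left(-30088 + 43903\right) = \left(\frac{136 + 4}{187 - -47} - 6786\right) \left(-30088 + 43903\right) = \left(\frac{1}{187 + \left(-16 + 63\right)} 140 - 6786\right) 13815 = \left(\frac{1}{187 + 47} \cdot 140 - 6786\right) 13815 = \left(\frac{1}{234} \cdot 140 - 6786\right) 13815 = \left(\frac{70}{117} - 6786\right) 13815 = \left(- \frac{793892}{117}\right) 13815 = - \frac{1218624220}{13}$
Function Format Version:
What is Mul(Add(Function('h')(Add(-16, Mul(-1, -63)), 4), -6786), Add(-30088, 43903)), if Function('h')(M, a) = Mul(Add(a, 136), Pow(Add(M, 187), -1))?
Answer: Rational(-1218624220, 13) ≈ -9.3740e+7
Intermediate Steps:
Function('h')(M, a) = Mul(Pow(Add(187, M), -1), Add(136, a)) (Function('h')(M, a) = Mul(Add(136, a), Pow(Add(187, M), -1)) = Mul(Pow(Add(187, M), -1), Add(136, a)))
Mul(Add(Function('h')(Add(-16, Mul(-1, -63)), 4), -6786), Add(-30088, 43903)) = Mul(Add(Mul(Pow(Add(187, Add(-16, Mul(-1, -63))), -1), Add(136, 4)), -6786), Add(-30088, 43903)) = Mul(Add(Mul(Pow(Add(187, Add(-16, 63)), -1), 140), -6786), 13815) = Mul(Add(Mul(Pow(Add(187, 47), -1), 140), -6786), 13815) = Mul(Add(Mul(Pow(234, -1), 140), -6786), 13815) = Mul(Add(Mul(Rational(1, 234), 140), -6786), 13815) = Mul(Add(Rational(70, 117), -6786), 13815) = Mul(Rational(-793892, 117), 13815) = Rational(-1218624220, 13)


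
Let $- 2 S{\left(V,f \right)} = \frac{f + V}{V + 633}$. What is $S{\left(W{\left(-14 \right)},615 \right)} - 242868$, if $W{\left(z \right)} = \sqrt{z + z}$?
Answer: $\frac{- 971474 \sqrt{7} + 307471503 i}{2 \left(- 633 i + 2 \sqrt{7}\right)} \approx -2.4287 \cdot 10^{5} - 0.00011921 i$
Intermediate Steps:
$W{\left(z \right)} = \sqrt{2} \sqrt{z}$ ($W{\left(z \right)} = \sqrt{2 z} = \sqrt{2} \sqrt{z}$)
$S{\left(V,f \right)} = - \frac{V + f}{2 \left(633 + V\right)}$ ($S{\left(V,f \right)} = - \frac{\left(f + V\right) \frac{1}{V + 633}}{2} = - \frac{\left(V + f\right) \frac{1}{633 + V}}{2} = - \frac{\frac{1}{633 + V} \left(V + f\right)}{2} = - \frac{V + f}{2 \left(633 + V\right)}$)
$S{\left(W{\left(-14 \right)},615 \right)} - 242868 = \frac{- \sqrt{2} \sqrt{-14} - 615}{2 \left(633 + \sqrt{2} \sqrt{-14}\right)} - 242868 = \frac{- \sqrt{2} i \sqrt{14} - 615}{2 \left(633 + \sqrt{2} i \sqrt{14}\right)} - 242868 = \frac{- 2 i \sqrt{7} - 615}{2 \left(633 + 2 i \sqrt{7}\right)} - 242868 = \frac{-615 - 2 i \sqrt{7}}{2 \left(633 + 2 i \sqrt{7}\right)} - 242868 = -242868 + \frac{-615 - 2 i \sqrt{7}}{2 \left(633 + 2 i \sqrt{7}\right)}$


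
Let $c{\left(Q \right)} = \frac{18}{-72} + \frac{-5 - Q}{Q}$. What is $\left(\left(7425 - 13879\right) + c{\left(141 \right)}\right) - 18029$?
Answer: $- \frac{13809137}{564} \approx -24484.0$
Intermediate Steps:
$c{\left(Q \right)} = - \frac{1}{4} + \frac{-5 - Q}{Q}$ ($c{\left(Q \right)} = 18 \left(- \frac{1}{72}\right) + \frac{-5 - Q}{Q} = - \frac{1}{4} + \frac{-5 - Q}{Q}$)
$\left(\left(7425 - 13879\right) + c{\left(141 \right)}\right) - 18029 = \left(\left(7425 - 13879\right) - \left(\frac{5}{4} + \frac{5}{141}\right)\right) - 18029 = \left(-6454 - \frac{725}{564}\right) - 18029 = - \frac{3640781}{564} - 18029 = - \frac{13809137}{564}$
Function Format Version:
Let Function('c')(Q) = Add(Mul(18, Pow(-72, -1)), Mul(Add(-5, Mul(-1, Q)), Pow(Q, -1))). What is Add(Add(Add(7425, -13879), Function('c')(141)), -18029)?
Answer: Rational(-13809137, 564) ≈ -24484.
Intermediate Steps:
Function('c')(Q) = Add(Rational(-1, 4), Mul(Pow(Q, -1), Add(-5, Mul(-1, Q)))) (Function('c')(Q) = Add(Mul(18, Rational(-1, 72)), Mul(Pow(Q, -1), Add(-5, Mul(-1, Q)))) = Add(Rational(-1, 4), Mul(Pow(Q, -1), Add(-5, Mul(-1, Q)))))
Add(Add(Add(7425, -13879), Function('c')(141)), -18029) = Add(Add(Add(7425, -13879), Add(Rational(-5, 4), Mul(-5, Pow(141, -1)))), -18029) = Add(Add(-6454, Add(Rational(-5, 4), Mul(-5, Rational(1, 141)))), -18029) = Add(Add(-6454, Add(Rational(-5, 4), Rational(-5, 141))), -18029) = Add(Add(-6454, Rational(-725, 564)), -18029) = Add(Rational(-3640781, 564), -18029) = Rational(-13809137, 564)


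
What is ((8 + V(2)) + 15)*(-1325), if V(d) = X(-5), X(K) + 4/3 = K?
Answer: -66250/3 ≈ -22083.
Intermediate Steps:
X(K) = -4/3 + K
V(d) = -19/3 (V(d) = -4/3 - 5 = -19/3)
((8 + V(2)) + 15)*(-1325) = ((8 - 19/3) + 15)*(-1325) = (5/3 + 15)*(-1325) = (50/3)*(-1325) = -66250/3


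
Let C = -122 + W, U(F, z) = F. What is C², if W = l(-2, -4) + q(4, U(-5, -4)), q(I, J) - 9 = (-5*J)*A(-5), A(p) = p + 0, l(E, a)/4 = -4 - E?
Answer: 60516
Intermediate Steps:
l(E, a) = -16 - 4*E (l(E, a) = 4*(-4 - E) = -16 - 4*E)
A(p) = p
q(I, J) = 9 + 25*J (q(I, J) = 9 - 5*J*(-5) = 9 + 25*J)
W = -124 (W = (-16 - 4*(-2)) + (9 + 25*(-5)) = (-16 + 8) + (9 - 125) = -8 - 116 = -124)
C = -246 (C = -122 - 124 = -246)
C² = (-246)² = 60516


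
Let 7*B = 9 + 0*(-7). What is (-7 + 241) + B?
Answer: 1647/7 ≈ 235.29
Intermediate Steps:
B = 9/7 (B = (9 + 0*(-7))/7 = (9 + 0)/7 = (1/7)*9 = 9/7 ≈ 1.2857)
(-7 + 241) + B = (-7 + 241) + 9/7 = 234 + 9/7 = 1647/7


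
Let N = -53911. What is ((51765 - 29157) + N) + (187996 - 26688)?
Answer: 130005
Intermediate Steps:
((51765 - 29157) + N) + (187996 - 26688) = ((51765 - 29157) - 53911) + (187996 - 26688) = (22608 - 53911) + 161308 = -31303 + 161308 = 130005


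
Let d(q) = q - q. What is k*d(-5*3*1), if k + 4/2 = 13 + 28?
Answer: 0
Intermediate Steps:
d(q) = 0
k = 39 (k = -2 + (13 + 28) = -2 + 41 = 39)
k*d(-5*3*1) = 39*0 = 0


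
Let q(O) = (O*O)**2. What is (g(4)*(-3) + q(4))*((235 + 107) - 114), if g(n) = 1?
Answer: 57684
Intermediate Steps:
q(O) = O**4 (q(O) = (O**2)**2 = O**4)
(g(4)*(-3) + q(4))*((235 + 107) - 114) = (1*(-3) + 4**4)*((235 + 107) - 114) = (-3 + 256)*(342 - 114) = 253*228 = 57684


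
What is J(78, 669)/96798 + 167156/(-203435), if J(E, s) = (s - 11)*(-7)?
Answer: -295127381/339518985 ≈ -0.86925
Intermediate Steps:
J(E, s) = 77 - 7*s (J(E, s) = (-11 + s)*(-7) = 77 - 7*s)
J(78, 669)/96798 + 167156/(-203435) = (77 - 7*669)/96798 + 167156/(-203435) = (77 - 4683)*(1/96798) + 167156*(-1/203435) = -4606*1/96798 - 5764/7015 = -2303/48399 - 5764/7015 = -295127381/339518985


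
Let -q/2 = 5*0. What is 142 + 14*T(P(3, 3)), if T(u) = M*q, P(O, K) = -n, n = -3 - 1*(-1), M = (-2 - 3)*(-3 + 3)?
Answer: 142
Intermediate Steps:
q = 0 (q = -10*0 = -2*0 = 0)
M = 0 (M = -5*0 = 0)
n = -2 (n = -3 + 1 = -2)
P(O, K) = 2 (P(O, K) = -1*(-2) = 2)
T(u) = 0 (T(u) = 0*0 = 0)
142 + 14*T(P(3, 3)) = 142 + 14*0 = 142 + 0 = 142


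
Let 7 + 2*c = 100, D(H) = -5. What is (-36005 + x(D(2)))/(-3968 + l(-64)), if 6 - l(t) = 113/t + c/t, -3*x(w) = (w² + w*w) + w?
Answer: 4610560/506817 ≈ 9.0971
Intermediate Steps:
x(w) = -2*w²/3 - w/3 (x(w) = -((w² + w*w) + w)/3 = -((w² + w²) + w)/3 = -(2*w² + w)/3 = -(w + 2*w²)/3 = -2*w²/3 - w/3)
c = 93/2 (c = -7/2 + (½)*100 = -7/2 + 50 = 93/2 ≈ 46.500)
l(t) = 6 - 319/(2*t) (l(t) = 6 - (113/t + 93/(2*t)) = 6 - 319/(2*t))
(-36005 + x(D(2)))/(-3968 + l(-64)) = (-36005 - ⅓*(-5)*(1 + 2*(-5)))/(-3968 + (6 - 319/2/(-64))) = (-36005 - ⅓*(-5)*(1 - 10))/(-3968 + (6 - 319/2*(-1/64))) = (-36005 - ⅓*(-5)*(-9))/(-3968 + (6 + 319/128)) = (-36005 - 15)/(-3968 + 1087/128) = -36020/(-506817/128) = -36020*(-128/506817) = 4610560/506817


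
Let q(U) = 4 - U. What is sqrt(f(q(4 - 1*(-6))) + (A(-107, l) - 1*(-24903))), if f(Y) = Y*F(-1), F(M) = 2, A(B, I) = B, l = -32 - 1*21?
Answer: 4*sqrt(1549) ≈ 157.43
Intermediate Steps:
l = -53 (l = -32 - 21 = -53)
f(Y) = 2*Y (f(Y) = Y*2 = 2*Y)
sqrt(f(q(4 - 1*(-6))) + (A(-107, l) - 1*(-24903))) = sqrt(2*(4 - (4 - 1*(-6))) + (-107 - 1*(-24903))) = sqrt(2*(4 - (4 + 6)) + (-107 + 24903)) = sqrt(2*(4 - 1*10) + 24796) = sqrt(2*(4 - 10) + 24796) = sqrt(2*(-6) + 24796) = sqrt(-12 + 24796) = sqrt(24784) = 4*sqrt(1549)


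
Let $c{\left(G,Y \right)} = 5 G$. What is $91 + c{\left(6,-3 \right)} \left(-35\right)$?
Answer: $-959$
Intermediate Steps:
$91 + c{\left(6,-3 \right)} \left(-35\right) = 91 + 5 \cdot 6 \left(-35\right) = 91 + 30 \left(-35\right) = 91 - 1050 = -959$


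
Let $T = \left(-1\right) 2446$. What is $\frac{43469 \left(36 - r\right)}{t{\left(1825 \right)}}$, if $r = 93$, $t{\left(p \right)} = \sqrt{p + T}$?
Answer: $\frac{825911 i \sqrt{69}}{69} \approx 99428.0 i$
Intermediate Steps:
$T = -2446$
$t{\left(p \right)} = \sqrt{-2446 + p}$ ($t{\left(p \right)} = \sqrt{p - 2446} = \sqrt{-2446 + p}$)
$\frac{43469 \left(36 - r\right)}{t{\left(1825 \right)}} = \frac{43469 \left(36 - 93\right)}{\sqrt{-2446 + 1825}} = \frac{43469 \left(36 - 93\right)}{\sqrt{-621}} = \frac{43469 \left(-57\right)}{3 i \sqrt{69}} = - 2477733 \left(- \frac{i \sqrt{69}}{207}\right) = \frac{825911 i \sqrt{69}}{69}$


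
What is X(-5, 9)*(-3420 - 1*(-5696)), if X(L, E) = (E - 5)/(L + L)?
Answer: -4552/5 ≈ -910.40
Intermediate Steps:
X(L, E) = (-5 + E)/(2*L) (X(L, E) = (-5 + E)/((2*L)) = (-5 + E)*(1/(2*L)) = (-5 + E)/(2*L))
X(-5, 9)*(-3420 - 1*(-5696)) = ((1/2)*(-5 + 9)/(-5))*(-3420 - 1*(-5696)) = ((1/2)*(-1/5)*4)*(-3420 + 5696) = -2/5*2276 = -4552/5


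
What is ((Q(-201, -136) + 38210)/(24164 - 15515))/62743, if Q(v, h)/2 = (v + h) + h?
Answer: 37264/542664207 ≈ 6.8669e-5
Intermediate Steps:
Q(v, h) = 2*v + 4*h (Q(v, h) = 2*((v + h) + h) = 2*((h + v) + h) = 2*(v + 2*h) = 2*v + 4*h)
((Q(-201, -136) + 38210)/(24164 - 15515))/62743 = (((2*(-201) + 4*(-136)) + 38210)/(24164 - 15515))/62743 = (((-402 - 544) + 38210)/8649)*(1/62743) = ((-946 + 38210)*(1/8649))*(1/62743) = (37264*(1/8649))*(1/62743) = (37264/8649)*(1/62743) = 37264/542664207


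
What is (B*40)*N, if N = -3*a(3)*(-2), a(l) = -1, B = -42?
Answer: 10080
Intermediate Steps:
N = -6 (N = -3*(-1)*(-2) = 3*(-2) = -6)
(B*40)*N = -42*40*(-6) = -1680*(-6) = 10080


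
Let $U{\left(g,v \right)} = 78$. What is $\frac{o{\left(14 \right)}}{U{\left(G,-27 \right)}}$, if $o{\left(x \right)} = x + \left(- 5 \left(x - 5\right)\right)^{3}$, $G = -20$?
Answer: $- \frac{91111}{78} \approx -1168.1$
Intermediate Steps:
$o{\left(x \right)} = x + \left(25 - 5 x\right)^{3}$ ($o{\left(x \right)} = x + \left(- 5 \left(-5 + x\right)\right)^{3} = x + \left(25 - 5 x\right)^{3}$)
$\frac{o{\left(14 \right)}}{U{\left(G,-27 \right)}} = \frac{14 - 125 \left(-5 + 14\right)^{3}}{78} = \frac{14 - 125 \cdot 9^{3}}{78} = \frac{14 - 91125}{78} = \frac{1}{78} \left(-91111\right) = - \frac{91111}{78}$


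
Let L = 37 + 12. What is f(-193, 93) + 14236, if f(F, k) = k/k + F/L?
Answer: 697420/49 ≈ 14233.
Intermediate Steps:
L = 49
f(F, k) = 1 + F/49 (f(F, k) = k/k + F/49 = 1 + F*(1/49) = 1 + F/49)
f(-193, 93) + 14236 = (1 + (1/49)*(-193)) + 14236 = (1 - 193/49) + 14236 = -144/49 + 14236 = 697420/49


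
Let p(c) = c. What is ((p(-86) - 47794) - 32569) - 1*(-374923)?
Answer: 294474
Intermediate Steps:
((p(-86) - 47794) - 32569) - 1*(-374923) = ((-86 - 47794) - 32569) - 1*(-374923) = (-47880 - 32569) + 374923 = -80449 + 374923 = 294474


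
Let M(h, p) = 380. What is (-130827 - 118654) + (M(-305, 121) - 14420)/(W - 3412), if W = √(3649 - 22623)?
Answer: -484846613813/1943453 + 2340*I*√18974/1943453 ≈ -2.4948e+5 + 0.16585*I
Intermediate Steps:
W = I*√18974 (W = √(-18974) = I*√18974 ≈ 137.75*I)
(-130827 - 118654) + (M(-305, 121) - 14420)/(W - 3412) = (-130827 - 118654) + (380 - 14420)/(I*√18974 - 3412) = -249481 - 14040/(-3412 + I*√18974)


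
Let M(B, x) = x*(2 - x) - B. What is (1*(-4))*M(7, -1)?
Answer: 40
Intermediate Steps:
M(B, x) = -B + x*(2 - x)
(1*(-4))*M(7, -1) = (1*(-4))*(-1*7 - 1*(-1)² + 2*(-1)) = -4*(-7 - 1*1 - 2) = -4*(-7 - 1 - 2) = -4*(-10) = 40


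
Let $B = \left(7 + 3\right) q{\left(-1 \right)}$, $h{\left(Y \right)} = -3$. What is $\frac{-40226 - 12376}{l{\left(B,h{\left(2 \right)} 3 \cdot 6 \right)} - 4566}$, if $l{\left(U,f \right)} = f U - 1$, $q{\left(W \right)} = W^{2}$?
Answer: $\frac{52602}{5107} \approx 10.3$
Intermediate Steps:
$B = 10$ ($B = \left(7 + 3\right) \left(-1\right)^{2} = 10 \cdot 1 = 10$)
$l{\left(U,f \right)} = -1 + U f$ ($l{\left(U,f \right)} = U f - 1 = -1 + U f$)
$\frac{-40226 - 12376}{l{\left(B,h{\left(2 \right)} 3 \cdot 6 \right)} - 4566} = \frac{-40226 - 12376}{\left(-1 + 10 \left(-3\right) 3 \cdot 6\right) - 4566} = - \frac{52602}{\left(-1 + 10 \left(\left(-9\right) 6\right)\right) - 4566} = - \frac{52602}{\left(-1 + 10 \left(-54\right)\right) - 4566} = - \frac{52602}{\left(-1 - 540\right) - 4566} = - \frac{52602}{-541 - 4566} = - \frac{52602}{-5107} = \left(-52602\right) \left(- \frac{1}{5107}\right) = \frac{52602}{5107}$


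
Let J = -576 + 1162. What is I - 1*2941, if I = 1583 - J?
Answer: -1944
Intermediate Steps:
J = 586
I = 997 (I = 1583 - 1*586 = 1583 - 586 = 997)
I - 1*2941 = 997 - 1*2941 = 997 - 2941 = -1944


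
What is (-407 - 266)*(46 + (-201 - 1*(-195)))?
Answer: -26920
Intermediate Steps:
(-407 - 266)*(46 + (-201 - 1*(-195))) = -673*(46 + (-201 + 195)) = -673*(46 - 6) = -673*40 = -26920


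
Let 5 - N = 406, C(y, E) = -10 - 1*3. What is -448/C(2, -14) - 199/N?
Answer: 182235/5213 ≈ 34.958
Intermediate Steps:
C(y, E) = -13 (C(y, E) = -10 - 3 = -13)
N = -401 (N = 5 - 1*406 = 5 - 406 = -401)
-448/C(2, -14) - 199/N = -448/(-13) - 199/(-401) = -448*(-1/13) - 199*(-1/401) = 448/13 + 199/401 = 182235/5213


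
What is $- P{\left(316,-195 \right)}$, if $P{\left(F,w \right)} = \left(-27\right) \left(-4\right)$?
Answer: $-108$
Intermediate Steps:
$P{\left(F,w \right)} = 108$
$- P{\left(316,-195 \right)} = \left(-1\right) 108 = -108$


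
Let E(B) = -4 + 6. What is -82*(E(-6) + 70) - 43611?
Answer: -49515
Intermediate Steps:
E(B) = 2
-82*(E(-6) + 70) - 43611 = -82*(2 + 70) - 43611 = -82*72 - 43611 = -5904 - 43611 = -49515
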